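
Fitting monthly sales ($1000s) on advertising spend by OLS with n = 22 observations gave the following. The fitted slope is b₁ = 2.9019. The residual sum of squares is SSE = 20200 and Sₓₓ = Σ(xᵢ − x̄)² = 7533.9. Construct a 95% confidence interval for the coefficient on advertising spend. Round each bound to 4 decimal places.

(2.1381, 3.6657)

MSE = SSE/(n − 2) = 20200/20 = 1010.
SE(b₁) = √(MSE/Sₓₓ) = √(1010/7533.9) = 0.366143.
df = n − 2 = 20.
t* = t_{0.025, 20} = 2.085963.
Margin = t* × SE = 2.085963 × 0.366143 = 0.763761.
CI: 2.9019 ± 0.763761 → (2.1381, 3.6657).
With 95% confidence, each one-unit increase in advertising spend is associated with a change of between 2.1381 and 3.6657 $1000s in monthly sales.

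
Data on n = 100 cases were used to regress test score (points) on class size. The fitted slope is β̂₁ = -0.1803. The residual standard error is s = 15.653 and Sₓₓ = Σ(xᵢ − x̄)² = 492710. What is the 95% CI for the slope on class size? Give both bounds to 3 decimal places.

SE(β̂₁) = s/√Sₓₓ = 15.653/√492710 = 0.0222998.
df = n − 2 = 98.
t* = t_{0.025, 98} = 1.984467.
Margin = t* × SE = 1.984467 × 0.0222998 = 0.04425.
CI: -0.1803 ± 0.04425 → (-0.225, -0.136).
With 95% confidence, each one-unit increase in class size is associated with a change of between -0.225 and -0.136 points in test score.

(-0.225, -0.136)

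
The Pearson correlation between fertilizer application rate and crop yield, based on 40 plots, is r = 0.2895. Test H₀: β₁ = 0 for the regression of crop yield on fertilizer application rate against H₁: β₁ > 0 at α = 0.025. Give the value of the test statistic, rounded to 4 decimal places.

t = 1.8644

t = r·√(n − 2)/√(1 − r²) = 0.2895·√38/√0.91619 = 1.8644.
df = n − 2 = 38.
One-sided p ≈ 0.0350, which is ≥ 0.025, so fail to reject H₀.
The data do not give significant evidence of a linear association between fertilizer application rate and crop yield.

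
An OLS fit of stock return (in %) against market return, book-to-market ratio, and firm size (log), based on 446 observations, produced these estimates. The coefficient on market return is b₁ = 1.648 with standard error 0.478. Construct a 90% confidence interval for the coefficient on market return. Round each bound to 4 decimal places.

(0.8601, 2.4359)

df = n − k − 1 = 446 − 3 − 1 = 442.
t* = t_{0.05, 442} = 1.648308.
Margin = t* × SE = 1.648308 × 0.478 = 0.787891.
CI: 1.648 ± 0.787891 → (0.8601, 2.4359).
With 90% confidence, each one-unit increase in market return is associated with a change of between 0.8601 and 2.4359 % in stock return, holding the other predictors fixed.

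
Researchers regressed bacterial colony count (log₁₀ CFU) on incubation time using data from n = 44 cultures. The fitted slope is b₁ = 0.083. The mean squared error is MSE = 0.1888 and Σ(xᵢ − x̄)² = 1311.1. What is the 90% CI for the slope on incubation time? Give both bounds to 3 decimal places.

(0.063, 0.103)

SE(b₁) = √(MSE/Sₓₓ) = √(0.1888/1311.1) = 0.0120001.
df = n − 2 = 42.
t* = t_{0.05, 42} = 1.681952.
Margin = t* × SE = 1.681952 × 0.0120001 = 0.02018.
CI: 0.083 ± 0.02018 → (0.063, 0.103).
With 90% confidence, each one-unit increase in incubation time is associated with a change of between 0.063 and 0.103 log₁₀ CFU in bacterial colony count.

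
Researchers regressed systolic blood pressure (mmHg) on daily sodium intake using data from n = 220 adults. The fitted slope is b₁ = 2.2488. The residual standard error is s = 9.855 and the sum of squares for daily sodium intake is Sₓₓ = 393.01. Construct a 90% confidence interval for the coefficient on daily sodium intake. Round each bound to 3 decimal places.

SE(b₁) = s/√Sₓₓ = 9.855/√393.01 = 0.497113.
df = n − 2 = 218.
t* = t_{0.05, 218} = 1.651873.
Margin = t* × SE = 1.651873 × 0.497113 = 0.82117.
CI: 2.2488 ± 0.82117 → (1.428, 3.070).
With 90% confidence, each one-unit increase in daily sodium intake is associated with a change of between 1.428 and 3.070 mmHg in systolic blood pressure.

(1.428, 3.070)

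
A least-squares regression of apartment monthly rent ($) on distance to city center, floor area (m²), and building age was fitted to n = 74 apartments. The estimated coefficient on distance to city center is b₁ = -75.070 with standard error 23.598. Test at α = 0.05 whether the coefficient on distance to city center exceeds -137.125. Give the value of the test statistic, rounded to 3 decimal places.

t = 2.630

H₀: β₁ = -137.125 vs H₁: β₁ > -137.125.
t = (b₁ − β₁⁰)/SE = (-75.070 − (-137.125)) / 23.598 = 2.630.
df = n − k − 1 = 74 − 3 − 1 = 70.
One-sided p ≈ 0.0053, which is < 0.05, so reject H₀.
There is evidence that the true slope on distance to city center exceeds -137.125 $ per unit, holding the other predictors fixed.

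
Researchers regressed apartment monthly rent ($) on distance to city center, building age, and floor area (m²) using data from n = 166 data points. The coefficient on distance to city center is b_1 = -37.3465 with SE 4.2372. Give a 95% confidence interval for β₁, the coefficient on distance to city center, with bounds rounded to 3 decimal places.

df = n − k − 1 = 166 − 3 − 1 = 162.
t* = t_{0.025, 162} = 1.974716.
Margin = t* × SE = 1.974716 × 4.2372 = 8.36727.
CI: -37.3465 ± 8.36727 → (-45.714, -28.979).
With 95% confidence, each one-unit increase in distance to city center is associated with a change of between -45.714 and -28.979 $ in apartment monthly rent, holding the other predictors fixed.

(-45.714, -28.979)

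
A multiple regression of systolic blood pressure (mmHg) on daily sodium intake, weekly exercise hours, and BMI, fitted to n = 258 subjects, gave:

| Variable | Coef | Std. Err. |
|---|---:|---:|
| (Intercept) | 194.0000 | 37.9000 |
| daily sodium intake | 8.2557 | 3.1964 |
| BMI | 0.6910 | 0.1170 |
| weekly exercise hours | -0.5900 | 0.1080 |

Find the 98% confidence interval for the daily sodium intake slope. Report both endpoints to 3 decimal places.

(0.773, 15.739)

Read off: b = 8.2557, SE = 3.1964 for daily sodium intake.
df = n − k − 1 = 258 − 3 − 1 = 254.
t* = t_{0.01, 254} = 2.341118.
Margin = t* × SE = 2.341118 × 3.1964 = 7.48315.
CI: 8.2557 ± 7.48315 → (0.773, 15.739).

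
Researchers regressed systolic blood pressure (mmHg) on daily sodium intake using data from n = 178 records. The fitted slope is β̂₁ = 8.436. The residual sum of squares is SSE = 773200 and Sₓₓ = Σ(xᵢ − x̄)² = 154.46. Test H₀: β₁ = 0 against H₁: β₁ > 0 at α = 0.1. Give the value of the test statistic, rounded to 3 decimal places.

t = 1.582

MSE = SSE/(n − 2) = 773200/176 = 4393.18.
SE(β̂₁) = √(MSE/Sₓₓ) = √(4393.18/154.46) = 5.33312.
t = 8.436 / 5.33312 = 1.582.
df = n − 2 = 176.
One-sided p ≈ 0.0577, which is < 0.1, so reject H₀.
There is evidence that the true slope on daily sodium intake is positive.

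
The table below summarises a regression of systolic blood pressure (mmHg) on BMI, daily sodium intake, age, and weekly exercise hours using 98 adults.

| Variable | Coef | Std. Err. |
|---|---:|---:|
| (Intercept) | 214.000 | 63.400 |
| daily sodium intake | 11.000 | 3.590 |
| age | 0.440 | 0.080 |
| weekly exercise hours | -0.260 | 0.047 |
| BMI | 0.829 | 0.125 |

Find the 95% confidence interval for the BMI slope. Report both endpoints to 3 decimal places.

(0.581, 1.077)

Read off: b = 0.829, SE = 0.125 for BMI.
df = n − k − 1 = 98 − 4 − 1 = 93.
t* = t_{0.025, 93} = 1.985802.
Margin = t* × SE = 1.985802 × 0.125 = 0.24823.
CI: 0.829 ± 0.24823 → (0.581, 1.077).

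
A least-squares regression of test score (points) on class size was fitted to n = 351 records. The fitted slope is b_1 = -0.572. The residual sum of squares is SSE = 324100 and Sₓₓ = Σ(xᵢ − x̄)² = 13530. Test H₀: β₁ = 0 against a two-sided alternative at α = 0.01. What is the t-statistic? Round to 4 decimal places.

MSE = SSE/(n − 2) = 324100/349 = 928.653.
SE(b_1) = √(MSE/Sₓₓ) = √(928.653/13530) = 0.261986.
t = -0.572 / 0.261986 = -2.1833.
df = n − 2 = 349.
Two-sided p ≈ 0.0297, which is ≥ 0.01, so fail to reject H₀.
The data do not give significant evidence of an association between class size and test score.

t = -2.1833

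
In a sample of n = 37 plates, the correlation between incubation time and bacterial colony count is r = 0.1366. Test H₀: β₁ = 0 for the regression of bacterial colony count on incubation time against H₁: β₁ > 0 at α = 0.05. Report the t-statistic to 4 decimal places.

t = r·√(n − 2)/√(1 − r²) = 0.1366·√35/√0.98134 = 0.8158.
df = n − 2 = 35.
One-sided p ≈ 0.2101, which is ≥ 0.05, so fail to reject H₀.
The data do not give significant evidence of a linear association between incubation time and bacterial colony count.

t = 0.8158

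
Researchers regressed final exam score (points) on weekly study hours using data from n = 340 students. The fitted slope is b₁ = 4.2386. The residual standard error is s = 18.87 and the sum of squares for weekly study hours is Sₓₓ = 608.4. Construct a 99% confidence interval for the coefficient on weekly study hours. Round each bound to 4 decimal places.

SE(b₁) = s/√Sₓₓ = 18.87/√608.4 = 0.765028.
df = n − 2 = 338.
t* = t_{0.005, 338} = 2.590453.
Margin = t* × SE = 2.590453 × 0.765028 = 1.981769.
CI: 4.2386 ± 1.981769 → (2.2568, 6.2204).
With 99% confidence, each one-unit increase in weekly study hours is associated with a change of between 2.2568 and 6.2204 points in final exam score.

(2.2568, 6.2204)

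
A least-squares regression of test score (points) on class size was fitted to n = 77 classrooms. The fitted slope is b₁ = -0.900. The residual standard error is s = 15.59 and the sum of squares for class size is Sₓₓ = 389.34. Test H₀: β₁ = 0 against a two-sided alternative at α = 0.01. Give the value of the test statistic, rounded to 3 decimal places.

t = -1.139

SE(b₁) = s/√Sₓₓ = 15.59/√389.34 = 0.790099.
t = -0.900 / 0.790099 = -1.139.
df = n − 2 = 75.
Two-sided p ≈ 0.2583, which is ≥ 0.01, so fail to reject H₀.
The data do not give significant evidence of an association between class size and test score.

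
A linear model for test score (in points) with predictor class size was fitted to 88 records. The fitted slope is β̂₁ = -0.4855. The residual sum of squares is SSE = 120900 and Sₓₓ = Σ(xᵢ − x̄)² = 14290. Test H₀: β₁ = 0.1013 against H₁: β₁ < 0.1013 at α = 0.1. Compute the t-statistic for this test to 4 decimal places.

MSE = SSE/(n − 2) = 120900/86 = 1405.81.
SE(β̂₁) = √(MSE/Sₓₓ) = √(1405.81/14290) = 0.313652.
t = (-0.4855 − 0.1013) / 0.313652 = -1.8709.
df = n − 2 = 86.
One-sided p ≈ 0.0324, which is < 0.1, so reject H₀.
There is evidence that the true slope on class size is below 0.1013 points per unit.

t = -1.8709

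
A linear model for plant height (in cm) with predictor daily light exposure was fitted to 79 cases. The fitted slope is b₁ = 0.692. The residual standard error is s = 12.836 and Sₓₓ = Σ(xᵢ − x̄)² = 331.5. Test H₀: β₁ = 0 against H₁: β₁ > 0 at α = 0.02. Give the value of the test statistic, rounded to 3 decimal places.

SE(b₁) = s/√Sₓₓ = 12.836/√331.5 = 0.704998.
t = 0.692 / 0.704998 = 0.982.
df = n − 2 = 77.
One-sided p ≈ 0.1647, which is ≥ 0.02, so fail to reject H₀.
The data do not give significant evidence that the true slope on daily light exposure is positive.

t = 0.982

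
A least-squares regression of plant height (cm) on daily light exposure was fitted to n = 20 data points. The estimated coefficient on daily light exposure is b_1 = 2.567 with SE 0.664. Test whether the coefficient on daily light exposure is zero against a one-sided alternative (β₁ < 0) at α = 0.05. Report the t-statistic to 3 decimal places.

t = 3.866

H₀: β₁ = 0 vs H₁: β₁ < 0.
t = (b_1 − β₁⁰)/SE = 2.567 / 0.664 = 3.866.
df = n − 2 = 20 − 2 = 18.
One-sided p ≈ 0.9994, which is ≥ 0.05, so fail to reject H₀.
The data do not give significant evidence that the true slope on daily light exposure is negative.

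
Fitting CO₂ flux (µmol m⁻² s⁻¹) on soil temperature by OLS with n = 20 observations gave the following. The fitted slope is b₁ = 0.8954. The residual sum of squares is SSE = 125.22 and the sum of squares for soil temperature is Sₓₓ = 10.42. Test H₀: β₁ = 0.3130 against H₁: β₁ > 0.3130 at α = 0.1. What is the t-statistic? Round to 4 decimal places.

t = 0.7128

MSE = SSE/(n − 2) = 125.22/18 = 6.95667.
SE(b₁) = √(MSE/Sₓₓ) = √(6.95667/10.42) = 0.817084.
t = (0.8954 − 0.3130) / 0.817084 = 0.7128.
df = n − 2 = 18.
One-sided p ≈ 0.2426, which is ≥ 0.1, so fail to reject H₀.
The data do not give significant evidence that the true slope on soil temperature exceeds 0.3130 µmol m⁻² s⁻¹ per unit.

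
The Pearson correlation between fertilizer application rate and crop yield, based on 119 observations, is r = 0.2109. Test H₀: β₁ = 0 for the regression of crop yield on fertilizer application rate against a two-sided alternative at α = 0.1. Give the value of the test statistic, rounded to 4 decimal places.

t = r·√(n − 2)/√(1 − r²) = 0.2109·√117/√0.955521 = 2.3337.
df = n − 2 = 117.
Two-sided p ≈ 0.0213, which is < 0.1, so reject H₀.
There is evidence of a linear association between fertilizer application rate and crop yield.

t = 2.3337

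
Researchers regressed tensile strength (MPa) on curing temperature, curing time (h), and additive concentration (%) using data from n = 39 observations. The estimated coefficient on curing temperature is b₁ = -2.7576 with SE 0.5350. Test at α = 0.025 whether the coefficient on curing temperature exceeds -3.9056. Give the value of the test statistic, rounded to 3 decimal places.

H₀: β₁ = -3.9056 vs H₁: β₁ > -3.9056.
t = (b₁ − β₁⁰)/SE = (-2.7576 − (-3.9056)) / 0.5350 = 2.146.
df = n − k − 1 = 39 − 3 − 1 = 35.
One-sided p ≈ 0.0195, which is < 0.025, so reject H₀.
There is evidence that the true slope on curing temperature exceeds -3.9056 MPa per unit, holding the other predictors fixed.

t = 2.146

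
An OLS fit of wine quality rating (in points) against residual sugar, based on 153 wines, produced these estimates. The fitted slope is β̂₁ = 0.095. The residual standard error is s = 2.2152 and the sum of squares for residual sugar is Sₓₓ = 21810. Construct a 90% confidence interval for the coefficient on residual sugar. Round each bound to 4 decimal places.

SE(β̂₁) = s/√Sₓₓ = 2.2152/√21810 = 0.0149998.
df = n − 2 = 151.
t* = t_{0.05, 151} = 1.655007.
Margin = t* × SE = 1.655007 × 0.0149998 = 0.024825.
CI: 0.095 ± 0.024825 → (0.0702, 0.1198).
With 90% confidence, each one-unit increase in residual sugar is associated with a change of between 0.0702 and 0.1198 points in wine quality rating.

(0.0702, 0.1198)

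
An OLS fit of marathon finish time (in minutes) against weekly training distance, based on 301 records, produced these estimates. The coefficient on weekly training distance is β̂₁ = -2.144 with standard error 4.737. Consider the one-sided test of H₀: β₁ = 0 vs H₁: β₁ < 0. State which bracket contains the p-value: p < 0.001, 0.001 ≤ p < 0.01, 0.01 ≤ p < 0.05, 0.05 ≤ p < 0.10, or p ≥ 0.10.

p ≥ 0.10

t = -2.144 / 4.737 = -0.453.
df = n − 2 = 301 − 2 = 299.
One-sided p = P(T_{299} < t) ≈ 0.3256.
So p ≥ 0.10.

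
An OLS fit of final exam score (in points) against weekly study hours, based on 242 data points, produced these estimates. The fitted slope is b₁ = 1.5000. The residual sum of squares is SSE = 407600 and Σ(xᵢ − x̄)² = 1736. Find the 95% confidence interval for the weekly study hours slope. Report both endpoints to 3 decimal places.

(-0.448, 3.448)

MSE = SSE/(n − 2) = 407600/240 = 1698.33.
SE(b₁) = √(MSE/Sₓₓ) = √(1698.33/1736) = 0.989092.
df = n − 2 = 240.
t* = t_{0.025, 240} = 1.969898.
Margin = t* × SE = 1.969898 × 0.989092 = 1.94841.
CI: 1.5000 ± 1.94841 → (-0.448, 3.448).
With 95% confidence, each one-unit increase in weekly study hours is associated with a change of between -0.448 and 3.448 points in final exam score.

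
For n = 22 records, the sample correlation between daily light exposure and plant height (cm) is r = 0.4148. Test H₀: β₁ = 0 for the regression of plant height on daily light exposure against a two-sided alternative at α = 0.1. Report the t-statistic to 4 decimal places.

t = r·√(n − 2)/√(1 − r²) = 0.4148·√20/√0.827941 = 2.0387.
df = n − 2 = 20.
Two-sided p ≈ 0.0549, which is < 0.1, so reject H₀.
There is evidence of a linear association between daily light exposure and plant height.

t = 2.0387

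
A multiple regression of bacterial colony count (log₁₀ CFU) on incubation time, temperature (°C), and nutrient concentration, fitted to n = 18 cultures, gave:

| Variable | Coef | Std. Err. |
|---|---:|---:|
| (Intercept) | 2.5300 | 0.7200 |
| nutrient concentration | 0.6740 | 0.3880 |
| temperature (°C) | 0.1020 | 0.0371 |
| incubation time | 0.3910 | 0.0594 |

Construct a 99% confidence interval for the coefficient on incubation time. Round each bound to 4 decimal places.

Read off: b = 0.3910, SE = 0.0594 for incubation time.
df = n − k − 1 = 18 − 3 − 1 = 14.
t* = t_{0.005, 14} = 2.976843.
Margin = t* × SE = 2.976843 × 0.0594 = 0.176824.
CI: 0.3910 ± 0.176824 → (0.2142, 0.5678).

(0.2142, 0.5678)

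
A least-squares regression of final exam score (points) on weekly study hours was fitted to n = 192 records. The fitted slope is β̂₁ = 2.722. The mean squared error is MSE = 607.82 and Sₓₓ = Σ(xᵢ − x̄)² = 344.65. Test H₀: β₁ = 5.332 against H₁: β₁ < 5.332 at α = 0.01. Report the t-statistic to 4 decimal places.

t = -1.9654

SE(β̂₁) = √(MSE/Sₓₓ) = √(607.82/344.65) = 1.328.
t = (2.722 − 5.332) / 1.328 = -1.9654.
df = n − 2 = 190.
One-sided p ≈ 0.0254, which is ≥ 0.01, so fail to reject H₀.
The data do not give significant evidence that the true slope on weekly study hours is below 5.332 points per unit.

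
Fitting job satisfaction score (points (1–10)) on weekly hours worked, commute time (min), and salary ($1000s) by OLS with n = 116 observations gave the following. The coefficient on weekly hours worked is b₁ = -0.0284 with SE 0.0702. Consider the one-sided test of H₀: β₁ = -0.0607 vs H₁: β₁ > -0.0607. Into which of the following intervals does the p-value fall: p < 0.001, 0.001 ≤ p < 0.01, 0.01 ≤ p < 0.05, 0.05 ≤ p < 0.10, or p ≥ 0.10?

p ≥ 0.10

t = (-0.0284 − (-0.0607)) / 0.0702 = 0.460.
df = n − k − 1 = 116 − 3 − 1 = 112.
One-sided p = P(T_{112} > t) ≈ 0.3232.
So p ≥ 0.10.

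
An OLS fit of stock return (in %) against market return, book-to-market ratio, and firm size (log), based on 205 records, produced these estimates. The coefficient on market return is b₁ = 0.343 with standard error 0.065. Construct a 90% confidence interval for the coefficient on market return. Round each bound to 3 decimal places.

df = n − k − 1 = 205 − 3 − 1 = 201.
t* = t_{0.05, 201} = 1.65247.
Margin = t* × SE = 1.65247 × 0.065 = 0.10741.
CI: 0.343 ± 0.10741 → (0.236, 0.450).
With 90% confidence, each one-unit increase in market return is associated with a change of between 0.236 and 0.450 % in stock return, holding the other predictors fixed.

(0.236, 0.450)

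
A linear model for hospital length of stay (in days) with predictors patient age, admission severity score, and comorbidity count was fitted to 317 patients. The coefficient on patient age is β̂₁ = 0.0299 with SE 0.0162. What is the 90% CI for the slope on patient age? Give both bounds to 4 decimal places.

df = n − k − 1 = 317 − 3 − 1 = 313.
t* = t_{0.05, 313} = 1.649736.
Margin = t* × SE = 1.649736 × 0.0162 = 0.026726.
CI: 0.0299 ± 0.026726 → (0.0032, 0.0566).
With 90% confidence, each one-unit increase in patient age is associated with a change of between 0.0032 and 0.0566 days in hospital length of stay, holding the other predictors fixed.

(0.0032, 0.0566)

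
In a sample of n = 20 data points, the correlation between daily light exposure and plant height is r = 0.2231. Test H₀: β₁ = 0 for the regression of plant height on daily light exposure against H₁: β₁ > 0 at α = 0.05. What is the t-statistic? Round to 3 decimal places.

t = 0.971

t = r·√(n − 2)/√(1 − r²) = 0.2231·√18/√0.950226 = 0.971.
df = n − 2 = 18.
One-sided p ≈ 0.1722, which is ≥ 0.05, so fail to reject H₀.
The data do not give significant evidence of a linear association between daily light exposure and plant height.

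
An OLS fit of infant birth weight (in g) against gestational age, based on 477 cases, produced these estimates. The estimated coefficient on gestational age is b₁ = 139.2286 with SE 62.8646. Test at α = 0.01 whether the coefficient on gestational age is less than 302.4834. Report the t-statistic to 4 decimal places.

H₀: β₁ = 302.4834 vs H₁: β₁ < 302.4834.
t = (b₁ − β₁⁰)/SE = (139.2286 − 302.4834) / 62.8646 = -2.5969.
df = n − 2 = 477 − 2 = 475.
One-sided p ≈ 0.0048, which is < 0.01, so reject H₀.
There is evidence that the true slope on gestational age is below 302.4834 g per unit.

t = -2.5969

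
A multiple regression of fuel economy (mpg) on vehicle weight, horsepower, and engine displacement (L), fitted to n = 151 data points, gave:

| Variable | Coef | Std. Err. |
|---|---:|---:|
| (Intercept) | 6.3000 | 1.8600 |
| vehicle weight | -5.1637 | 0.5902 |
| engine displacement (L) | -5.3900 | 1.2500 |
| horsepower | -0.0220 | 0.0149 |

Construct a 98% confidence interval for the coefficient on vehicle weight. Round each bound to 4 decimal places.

(-6.5518, -3.7756)

Read off: b = -5.1637, SE = 0.5902 for vehicle weight.
df = n − k − 1 = 151 − 3 − 1 = 147.
t* = t_{0.01, 147} = 2.351983.
Margin = t* × SE = 2.351983 × 0.5902 = 1.388140.
CI: -5.1637 ± 1.388140 → (-6.5518, -3.7756).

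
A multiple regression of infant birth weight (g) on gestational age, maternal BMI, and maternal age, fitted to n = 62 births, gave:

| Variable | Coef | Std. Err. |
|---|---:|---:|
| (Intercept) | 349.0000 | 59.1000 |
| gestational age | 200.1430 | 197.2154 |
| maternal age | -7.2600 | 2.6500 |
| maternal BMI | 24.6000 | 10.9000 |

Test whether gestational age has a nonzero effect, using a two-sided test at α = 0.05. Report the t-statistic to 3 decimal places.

t = 1.015

Read off: b = 200.1430, SE = 197.2154 for gestational age.
H₀: β₁ = 0 vs H₁: β₁ ≠ 0.
t = 200.1430 / 197.2154 = 1.015.
df = n − k − 1 = 62 − 3 − 1 = 58.
Two-sided p ≈ 0.3144, which is ≥ 0.05, so fail to reject H₀.
The data do not give significant evidence of an association between gestational age and infant birth weight, after adjusting for the other predictors.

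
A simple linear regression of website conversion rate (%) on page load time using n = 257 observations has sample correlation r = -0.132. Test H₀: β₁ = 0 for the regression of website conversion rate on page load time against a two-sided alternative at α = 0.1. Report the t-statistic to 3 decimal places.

t = -2.126

t = r·√(n − 2)/√(1 − r²) = -0.132·√255/√0.982576 = -2.126.
df = n − 2 = 255.
Two-sided p ≈ 0.0344, which is < 0.1, so reject H₀.
There is evidence of a linear association between page load time and website conversion rate.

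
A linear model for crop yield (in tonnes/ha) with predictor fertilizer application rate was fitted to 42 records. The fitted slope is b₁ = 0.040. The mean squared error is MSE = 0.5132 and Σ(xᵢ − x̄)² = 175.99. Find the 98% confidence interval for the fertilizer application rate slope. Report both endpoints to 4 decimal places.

(-0.0909, 0.1709)

SE(b₁) = √(MSE/Sₓₓ) = √(0.5132/175.99) = 0.0540007.
df = n − 2 = 40.
t* = t_{0.01, 40} = 2.423257.
Margin = t* × SE = 2.423257 × 0.0540007 = 0.130858.
CI: 0.040 ± 0.130858 → (-0.0909, 0.1709).
With 98% confidence, each one-unit increase in fertilizer application rate is associated with a change of between -0.0909 and 0.1709 tonnes/ha in crop yield.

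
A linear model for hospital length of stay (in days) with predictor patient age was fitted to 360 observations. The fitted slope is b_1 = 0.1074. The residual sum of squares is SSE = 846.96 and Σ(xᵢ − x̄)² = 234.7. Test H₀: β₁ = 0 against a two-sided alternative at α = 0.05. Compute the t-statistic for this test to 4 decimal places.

t = 1.0697

MSE = SSE/(n − 2) = 846.96/358 = 2.36581.
SE(b_1) = √(MSE/Sₓₓ) = √(2.36581/234.7) = 0.1004.
t = 0.1074 / 0.1004 = 1.0697.
df = n − 2 = 358.
Two-sided p ≈ 0.2855, which is ≥ 0.05, so fail to reject H₀.
The data do not give significant evidence of an association between patient age and hospital length of stay.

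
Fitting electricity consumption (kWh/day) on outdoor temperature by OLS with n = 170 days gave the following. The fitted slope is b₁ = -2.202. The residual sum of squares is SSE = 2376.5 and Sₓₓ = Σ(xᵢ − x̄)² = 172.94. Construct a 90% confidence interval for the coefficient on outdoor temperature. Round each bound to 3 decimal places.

MSE = SSE/(n − 2) = 2376.5/168 = 14.1458.
SE(b₁) = √(MSE/Sₓₓ) = √(14.1458/172.94) = 0.286.
df = n − 2 = 168.
t* = t_{0.05, 168} = 1.653974.
Margin = t* × SE = 1.653974 × 0.286 = 0.47304.
CI: -2.202 ± 0.47304 → (-2.675, -1.729).
With 90% confidence, each one-unit increase in outdoor temperature is associated with a change of between -2.675 and -1.729 kWh/day in electricity consumption.

(-2.675, -1.729)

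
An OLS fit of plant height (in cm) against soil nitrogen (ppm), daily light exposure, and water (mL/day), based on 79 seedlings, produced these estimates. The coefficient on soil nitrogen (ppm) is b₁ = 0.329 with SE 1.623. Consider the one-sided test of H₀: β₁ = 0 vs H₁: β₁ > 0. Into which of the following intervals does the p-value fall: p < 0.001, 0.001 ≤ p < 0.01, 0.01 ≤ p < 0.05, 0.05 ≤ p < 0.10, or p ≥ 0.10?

p ≥ 0.10

t = 0.329 / 1.623 = 0.203.
df = n − k − 1 = 79 − 3 − 1 = 75.
One-sided p = P(T_{75} > t) ≈ 0.4200.
So p ≥ 0.10.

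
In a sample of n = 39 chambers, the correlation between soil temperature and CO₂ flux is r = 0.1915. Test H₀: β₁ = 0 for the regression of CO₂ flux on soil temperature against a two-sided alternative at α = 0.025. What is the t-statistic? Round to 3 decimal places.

t = 1.187

t = r·√(n − 2)/√(1 − r²) = 0.1915·√37/√0.963328 = 1.187.
df = n − 2 = 37.
Two-sided p ≈ 0.2429, which is ≥ 0.025, so fail to reject H₀.
The data do not give significant evidence of a linear association between soil temperature and CO₂ flux.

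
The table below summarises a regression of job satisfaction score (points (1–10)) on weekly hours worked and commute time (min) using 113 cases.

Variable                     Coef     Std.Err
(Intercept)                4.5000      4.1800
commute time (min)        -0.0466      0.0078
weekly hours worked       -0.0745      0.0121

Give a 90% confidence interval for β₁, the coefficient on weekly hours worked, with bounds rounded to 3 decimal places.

(-0.095, -0.054)

Read off: b = -0.0745, SE = 0.0121 for weekly hours worked.
df = n − k − 1 = 113 − 2 − 1 = 110.
t* = t_{0.05, 110} = 1.658824.
Margin = t* × SE = 1.658824 × 0.0121 = 0.02007.
CI: -0.0745 ± 0.02007 → (-0.095, -0.054).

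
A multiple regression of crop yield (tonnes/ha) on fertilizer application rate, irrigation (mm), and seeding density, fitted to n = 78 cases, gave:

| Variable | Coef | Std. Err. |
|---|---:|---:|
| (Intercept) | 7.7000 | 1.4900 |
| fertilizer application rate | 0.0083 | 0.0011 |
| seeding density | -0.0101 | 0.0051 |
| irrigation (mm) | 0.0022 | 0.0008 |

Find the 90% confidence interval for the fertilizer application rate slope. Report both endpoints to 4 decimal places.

(0.0065, 0.0101)

Read off: b = 0.0083, SE = 0.0011 for fertilizer application rate.
df = n − k − 1 = 78 − 3 − 1 = 74.
t* = t_{0.05, 74} = 1.665707.
Margin = t* × SE = 1.665707 × 0.0011 = 0.001832.
CI: 0.0083 ± 0.001832 → (0.0065, 0.0101).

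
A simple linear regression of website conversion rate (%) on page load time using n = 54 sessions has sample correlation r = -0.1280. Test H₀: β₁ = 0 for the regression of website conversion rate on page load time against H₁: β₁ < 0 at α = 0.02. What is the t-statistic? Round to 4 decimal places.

t = -0.9307

t = r·√(n − 2)/√(1 − r²) = -0.1280·√52/√0.983616 = -0.9307.
df = n − 2 = 52.
One-sided p ≈ 0.1782, which is ≥ 0.02, so fail to reject H₀.
The data do not give significant evidence of a linear association between page load time and website conversion rate.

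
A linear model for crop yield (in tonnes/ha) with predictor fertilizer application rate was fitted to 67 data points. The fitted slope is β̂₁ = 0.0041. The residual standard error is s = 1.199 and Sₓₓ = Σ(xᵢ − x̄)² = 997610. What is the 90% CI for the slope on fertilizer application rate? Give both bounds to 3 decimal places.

SE(β̂₁) = s/√Sₓₓ = 1.199/√997610 = 0.00120044.
df = n − 2 = 65.
t* = t_{0.05, 65} = 1.668636.
Margin = t* × SE = 1.668636 × 0.00120044 = 0.00200.
CI: 0.0041 ± 0.00200 → (0.002, 0.006).
With 90% confidence, each one-unit increase in fertilizer application rate is associated with a change of between 0.002 and 0.006 tonnes/ha in crop yield.

(0.002, 0.006)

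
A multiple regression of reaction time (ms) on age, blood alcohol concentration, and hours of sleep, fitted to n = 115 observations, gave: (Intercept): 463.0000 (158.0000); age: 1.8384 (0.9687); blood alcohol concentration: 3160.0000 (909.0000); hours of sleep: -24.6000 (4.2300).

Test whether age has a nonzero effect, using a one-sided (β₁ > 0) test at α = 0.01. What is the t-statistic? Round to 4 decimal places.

Read off: b = 1.8384, SE = 0.9687 for age.
H₀: β₁ = 0 vs H₁: β₁ > 0.
t = 1.8384 / 0.9687 = 1.8978.
df = n − k − 1 = 115 − 3 − 1 = 111.
One-sided p ≈ 0.0302, which is ≥ 0.01, so fail to reject H₀.
The data do not give significant evidence that the true slope on age is positive, holding the other predictors fixed.

t = 1.8978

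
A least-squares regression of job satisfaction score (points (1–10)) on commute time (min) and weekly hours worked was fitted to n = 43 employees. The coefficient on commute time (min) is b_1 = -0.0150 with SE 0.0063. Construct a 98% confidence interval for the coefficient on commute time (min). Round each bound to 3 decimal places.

(-0.030, 0.000)

df = n − k − 1 = 43 − 2 − 1 = 40.
t* = t_{0.01, 40} = 2.423257.
Margin = t* × SE = 2.423257 × 0.0063 = 0.01527.
CI: -0.0150 ± 0.01527 → (-0.030, 0.000).
With 98% confidence, each one-unit increase in commute time (min) is associated with a change of between -0.030 and 0.000 points (1–10) in job satisfaction score, holding the other predictors fixed.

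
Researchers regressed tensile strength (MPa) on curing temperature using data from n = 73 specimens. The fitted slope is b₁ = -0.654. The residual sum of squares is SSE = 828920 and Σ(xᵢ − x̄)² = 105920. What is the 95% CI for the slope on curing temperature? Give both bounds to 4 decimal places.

MSE = SSE/(n − 2) = 828920/71 = 11674.9.
SE(b₁) = √(MSE/Sₓₓ) = √(11674.9/105920) = 0.332.
df = n − 2 = 71.
t* = t_{0.025, 71} = 1.993943.
Margin = t* × SE = 1.993943 × 0.332 = 0.661989.
CI: -0.654 ± 0.661989 → (-1.3160, 0.0080).
With 95% confidence, each one-unit increase in curing temperature is associated with a change of between -1.3160 and 0.0080 MPa in tensile strength.

(-1.3160, 0.0080)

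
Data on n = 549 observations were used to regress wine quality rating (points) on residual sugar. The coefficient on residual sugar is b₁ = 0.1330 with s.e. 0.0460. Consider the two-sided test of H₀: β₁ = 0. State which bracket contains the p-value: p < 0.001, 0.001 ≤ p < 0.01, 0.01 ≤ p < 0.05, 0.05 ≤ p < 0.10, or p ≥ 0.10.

0.001 ≤ p < 0.01

t = 0.1330 / 0.0460 = 2.891.
df = n − 2 = 549 − 2 = 547.
Two-sided p = 2·P(T_{547} > |t|) ≈ 0.0040.
So 0.001 ≤ p < 0.01.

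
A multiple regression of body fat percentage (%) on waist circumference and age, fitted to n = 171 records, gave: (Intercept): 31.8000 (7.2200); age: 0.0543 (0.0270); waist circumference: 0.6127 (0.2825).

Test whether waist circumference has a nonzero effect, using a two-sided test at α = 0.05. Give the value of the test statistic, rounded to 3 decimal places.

t = 2.169

Read off: b = 0.6127, SE = 0.2825 for waist circumference.
H₀: β₁ = 0 vs H₁: β₁ ≠ 0.
t = 0.6127 / 0.2825 = 2.169.
df = n − k − 1 = 171 − 2 − 1 = 168.
Two-sided p ≈ 0.0315, which is < 0.05, so reject H₀.
There is evidence that waist circumference is associated with body fat percentage, holding the other predictors fixed.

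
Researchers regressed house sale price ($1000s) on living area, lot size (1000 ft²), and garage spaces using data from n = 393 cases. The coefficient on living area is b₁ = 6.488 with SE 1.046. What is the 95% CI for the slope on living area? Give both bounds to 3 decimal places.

(4.431, 8.545)

df = n − k − 1 = 393 − 3 − 1 = 389.
t* = t_{0.025, 389} = 1.966081.
Margin = t* × SE = 1.966081 × 1.046 = 2.05652.
CI: 6.488 ± 2.05652 → (4.431, 8.545).
With 95% confidence, each one-unit increase in living area is associated with a change of between 4.431 and 8.545 $1000s in house sale price, holding the other predictors fixed.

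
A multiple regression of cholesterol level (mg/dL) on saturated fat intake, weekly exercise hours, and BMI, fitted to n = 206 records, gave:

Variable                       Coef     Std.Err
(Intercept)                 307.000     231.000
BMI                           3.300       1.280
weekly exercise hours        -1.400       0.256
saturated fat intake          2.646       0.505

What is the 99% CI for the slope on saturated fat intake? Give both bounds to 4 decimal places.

(1.3328, 3.9592)

Read off: b = 2.646, SE = 0.505 for saturated fat intake.
df = n − k − 1 = 206 − 3 − 1 = 202.
t* = t_{0.005, 202} = 2.600387.
Margin = t* × SE = 2.600387 × 0.505 = 1.313195.
CI: 2.646 ± 1.313195 → (1.3328, 3.9592).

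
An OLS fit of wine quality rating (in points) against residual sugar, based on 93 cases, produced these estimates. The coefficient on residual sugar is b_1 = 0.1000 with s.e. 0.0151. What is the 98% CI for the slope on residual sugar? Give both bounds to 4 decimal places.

(0.0642, 0.1358)

df = n − 2 = 93 − 2 = 91.
t* = t_{0.01, 91} = 2.368026.
Margin = t* × SE = 2.368026 × 0.0151 = 0.035757.
CI: 0.1000 ± 0.035757 → (0.0642, 0.1358).
With 98% confidence, each one-unit increase in residual sugar is associated with a change of between 0.0642 and 0.1358 points in wine quality rating.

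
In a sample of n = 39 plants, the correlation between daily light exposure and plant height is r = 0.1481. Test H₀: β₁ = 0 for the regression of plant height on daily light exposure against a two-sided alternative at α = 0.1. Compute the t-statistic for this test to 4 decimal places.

t = r·√(n − 2)/√(1 − r²) = 0.1481·√37/√0.978066 = 0.9109.
df = n − 2 = 37.
Two-sided p ≈ 0.3682, which is ≥ 0.1, so fail to reject H₀.
The data do not give significant evidence of a linear association between daily light exposure and plant height.

t = 0.9109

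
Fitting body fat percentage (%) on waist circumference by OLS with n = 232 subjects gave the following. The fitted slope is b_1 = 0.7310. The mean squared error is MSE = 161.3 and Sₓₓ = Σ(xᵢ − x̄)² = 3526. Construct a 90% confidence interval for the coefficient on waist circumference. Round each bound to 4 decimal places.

SE(b_1) = √(MSE/Sₓₓ) = √(161.3/3526) = 0.213883.
df = n − 2 = 230.
t* = t_{0.05, 230} = 1.651506.
Margin = t* × SE = 1.651506 × 0.213883 = 0.353229.
CI: 0.7310 ± 0.353229 → (0.3778, 1.0842).
With 90% confidence, each one-unit increase in waist circumference is associated with a change of between 0.3778 and 1.0842 % in body fat percentage.

(0.3778, 1.0842)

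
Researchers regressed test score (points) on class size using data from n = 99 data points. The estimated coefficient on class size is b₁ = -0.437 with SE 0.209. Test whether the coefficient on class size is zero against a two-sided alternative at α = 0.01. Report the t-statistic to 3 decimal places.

t = -2.091

H₀: β₁ = 0 vs H₁: β₁ ≠ 0.
t = (b₁ − β₁⁰)/SE = -0.437 / 0.209 = -2.091.
df = n − 2 = 99 − 2 = 97.
Two-sided p ≈ 0.0392, which is ≥ 0.01, so fail to reject H₀.
The data do not give significant evidence of an association between class size and test score.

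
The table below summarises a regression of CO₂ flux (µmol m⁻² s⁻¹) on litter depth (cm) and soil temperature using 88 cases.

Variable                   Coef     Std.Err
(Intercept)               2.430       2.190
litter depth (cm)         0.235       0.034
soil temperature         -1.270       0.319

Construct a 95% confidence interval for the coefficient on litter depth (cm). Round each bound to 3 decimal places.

Read off: b = 0.235, SE = 0.034 for litter depth (cm).
df = n − k − 1 = 88 − 2 − 1 = 85.
t* = t_{0.025, 85} = 1.988268.
Margin = t* × SE = 1.988268 × 0.034 = 0.06760.
CI: 0.235 ± 0.06760 → (0.167, 0.303).

(0.167, 0.303)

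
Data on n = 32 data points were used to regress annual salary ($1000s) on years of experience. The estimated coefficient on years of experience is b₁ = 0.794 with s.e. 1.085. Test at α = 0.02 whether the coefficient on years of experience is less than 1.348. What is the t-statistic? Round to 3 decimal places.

t = -0.511

H₀: β₁ = 1.348 vs H₁: β₁ < 1.348.
t = (b₁ − β₁⁰)/SE = (0.794 − 1.348) / 1.085 = -0.511.
df = n − 2 = 32 − 2 = 30.
One-sided p ≈ 0.3067, which is ≥ 0.02, so fail to reject H₀.
The data do not give significant evidence that the true slope on years of experience is below 1.348 $1000s per unit.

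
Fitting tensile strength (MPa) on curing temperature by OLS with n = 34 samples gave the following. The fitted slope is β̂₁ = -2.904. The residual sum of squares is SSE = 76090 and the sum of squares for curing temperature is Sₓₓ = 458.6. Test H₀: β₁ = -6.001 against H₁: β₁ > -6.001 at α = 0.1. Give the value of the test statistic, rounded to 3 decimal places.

MSE = SSE/(n − 2) = 76090/32 = 2377.81.
SE(β̂₁) = √(MSE/Sₓₓ) = √(2377.81/458.6) = 2.27705.
t = (-2.904 − (-6.001)) / 2.27705 = 1.360.
df = n − 2 = 32.
One-sided p ≈ 0.0917, which is < 0.1, so reject H₀.
There is evidence that the true slope on curing temperature exceeds -6.001 MPa per unit.

t = 1.360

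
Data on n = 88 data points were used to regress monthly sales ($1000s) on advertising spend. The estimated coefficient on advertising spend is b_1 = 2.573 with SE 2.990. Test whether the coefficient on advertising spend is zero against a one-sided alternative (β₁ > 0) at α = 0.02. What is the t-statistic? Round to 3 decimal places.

t = 0.861

H₀: β₁ = 0 vs H₁: β₁ > 0.
t = (b_1 − β₁⁰)/SE = 2.573 / 2.990 = 0.861.
df = n − 2 = 88 − 2 = 86.
One-sided p ≈ 0.1959, which is ≥ 0.02, so fail to reject H₀.
The data do not give significant evidence that the true slope on advertising spend is positive.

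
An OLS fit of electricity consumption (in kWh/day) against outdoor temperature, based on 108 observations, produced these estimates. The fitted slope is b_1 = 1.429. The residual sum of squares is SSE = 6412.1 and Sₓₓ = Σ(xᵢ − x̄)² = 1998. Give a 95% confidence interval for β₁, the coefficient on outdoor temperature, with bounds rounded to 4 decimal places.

MSE = SSE/(n − 2) = 6412.1/106 = 60.4915.
SE(b_1) = √(MSE/Sₓₓ) = √(60.4915/1998) = 0.174.
df = n − 2 = 106.
t* = t_{0.025, 106} = 1.982597.
Margin = t* × SE = 1.982597 × 0.174 = 0.344972.
CI: 1.429 ± 0.344972 → (1.0840, 1.7740).
With 95% confidence, each one-unit increase in outdoor temperature is associated with a change of between 1.0840 and 1.7740 kWh/day in electricity consumption.

(1.0840, 1.7740)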